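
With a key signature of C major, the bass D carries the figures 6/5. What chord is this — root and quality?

The figures 6/5 indicate a seventh chord in first inversion.
In first inversion the root lies a sixth above the bass: a sixth above D in C major is B.
The chord tones are D, F, A, B, giving B half-diminished seventh.

B half-diminished seventh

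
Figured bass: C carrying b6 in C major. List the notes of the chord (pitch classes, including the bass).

The written figures b6 are shorthand for 6/3: the 3 is implied.
A third above C in this key is E.
A sixth above C in this key is A, lowered to Ab by the flat.
Together with the bass C, this spells Ab augmented in first inversion.

C, E, Ab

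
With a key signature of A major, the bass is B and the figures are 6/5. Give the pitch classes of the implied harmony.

B, D, F#, G#

The written figures 6/5 are shorthand for 6/5/3: the 3 is implied.
A third above B in this key is D.
A fifth above B in this key is F#.
A sixth above B in this key is G#.
Together with the bass B, this spells G# half-diminished seventh in first inversion.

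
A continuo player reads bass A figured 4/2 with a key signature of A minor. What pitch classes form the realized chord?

The written figures 4/2 are shorthand for 6/4/2: the 6 is implied.
A second above A in this key is B.
A fourth above A in this key is D.
A sixth above A in this key is F.
Together with the bass A, this spells B half-diminished seventh in third inversion.

A, B, D, F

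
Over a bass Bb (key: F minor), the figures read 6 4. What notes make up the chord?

Bb, Eb, G

A fourth above Bb in this key is Eb.
A sixth above Bb in this key is G.
Together with the bass Bb, this spells Eb major in second inversion.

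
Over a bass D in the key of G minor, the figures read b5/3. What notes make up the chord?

A third above D in this key is F.
A fifth above D in this key is A, lowered to Ab by the flat.
Together with the bass D, this spells D diminished in root position.

D, F, Ab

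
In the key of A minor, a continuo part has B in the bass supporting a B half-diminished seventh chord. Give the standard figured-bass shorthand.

7

B is the root of B half-diminished seventh, so the chord is in root position.
A seventh chord in root position is figured 7/5/3, conventionally abbreviated 7.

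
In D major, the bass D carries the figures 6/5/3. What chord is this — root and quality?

B minor seventh

The figures 6/5/3 indicate a seventh chord in first inversion.
In first inversion the root lies a sixth above the bass: a sixth above D in D major is B.
The chord tones are D, F#, A, B, giving B minor seventh.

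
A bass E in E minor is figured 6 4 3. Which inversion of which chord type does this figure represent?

seventh chord, second inversion

Intervals of 6/4/3 above the bass form a seventh chord; the bass is the fifth, so this is second inversion.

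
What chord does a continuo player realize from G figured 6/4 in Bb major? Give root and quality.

C minor

The figures 6/4 indicate a triad in second inversion.
In second inversion the root lies a fourth above the bass: a fourth above G in Bb major is C.
The chord tones are G, C, Eb, giving C minor.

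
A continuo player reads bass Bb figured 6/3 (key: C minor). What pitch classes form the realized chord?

Bb, D, G

A third above Bb in this key is D.
A sixth above Bb in this key is G.
Together with the bass Bb, this spells G minor in first inversion.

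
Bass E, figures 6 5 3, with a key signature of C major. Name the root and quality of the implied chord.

The figures 6 5 3 indicate a seventh chord in first inversion.
In first inversion the root lies a sixth above the bass: a sixth above E in C major is C.
The chord tones are E, G, B, C, giving C major seventh.

C major seventh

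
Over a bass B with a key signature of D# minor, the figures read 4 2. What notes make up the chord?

B, C#, E#, G#

The written figures 4 2 are shorthand for 6/4/2: the 6 is implied.
A second above B in this key is C#.
A fourth above B in this key is E#.
A sixth above B in this key is G#.
Together with the bass B, this spells C# dominant seventh in third inversion.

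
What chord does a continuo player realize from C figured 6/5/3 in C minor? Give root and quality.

The figures 6/5/3 indicate a seventh chord in first inversion.
In first inversion the root lies a sixth above the bass: a sixth above C in C minor is Ab.
The chord tones are C, Eb, G, Ab, giving Ab major seventh.

Ab major seventh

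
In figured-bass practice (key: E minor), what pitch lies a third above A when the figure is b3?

Cb

Counting 2 letter steps above A lands on C; in E minor, that letter is C.
The b3 figure lowers it a semitone, giving Cb.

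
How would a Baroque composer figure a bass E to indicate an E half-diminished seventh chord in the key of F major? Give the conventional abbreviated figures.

E is the root of E half-diminished seventh, so the chord is in root position.
A seventh chord in root position is figured 7/5/3, conventionally abbreviated 7.

7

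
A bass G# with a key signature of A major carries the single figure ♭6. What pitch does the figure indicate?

Counting 5 letter steps above G# lands on E; in A major, that letter is E.
The b6 figure lowers it a semitone, giving Eb.

Eb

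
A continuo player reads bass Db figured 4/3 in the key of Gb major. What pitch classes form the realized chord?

The written figures 4/3 are shorthand for 6/4/3: the 6 is implied.
A third above Db in this key is F.
A fourth above Db in this key is Gb.
A sixth above Db in this key is Bb.
Together with the bass Db, this spells Gb major seventh in second inversion.

Db, F, Gb, Bb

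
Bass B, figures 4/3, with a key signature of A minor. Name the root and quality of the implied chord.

The figures 4/3 indicate a seventh chord in second inversion.
In second inversion the root lies a fourth above the bass: a fourth above B in A minor is E.
The chord tones are B, D, E, G, giving E minor seventh.

E minor seventh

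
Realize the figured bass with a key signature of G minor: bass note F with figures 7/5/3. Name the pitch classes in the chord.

A third above F in this key is A.
A fifth above F in this key is C.
A seventh above F in this key is Eb.
Together with the bass F, this spells F dominant seventh in root position.

F, A, C, Eb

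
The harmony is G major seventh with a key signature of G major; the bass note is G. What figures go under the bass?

G is the root of G major seventh, so the chord is in root position.
A seventh chord in root position is figured 7/5/3, conventionally abbreviated 7.

7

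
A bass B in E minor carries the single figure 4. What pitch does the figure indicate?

Counting 3 letter steps above B lands on E; in E minor, that letter is E.

E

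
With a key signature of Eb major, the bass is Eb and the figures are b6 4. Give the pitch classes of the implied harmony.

A fourth above Eb in this key is Ab.
A sixth above Eb in this key is C, lowered to Cb by the flat.
Together with the bass Eb, this spells Ab minor in second inversion.

Eb, Ab, Cb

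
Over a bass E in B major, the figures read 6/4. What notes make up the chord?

A fourth above E in this key is A#.
A sixth above E in this key is C#.
Together with the bass E, this spells A# diminished in second inversion.

E, A#, C#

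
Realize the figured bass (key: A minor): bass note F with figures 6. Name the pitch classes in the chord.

F, A, D

The written figures 6 are shorthand for 6/3: the 3 is implied.
A third above F in this key is A.
A sixth above F in this key is D.
Together with the bass F, this spells D minor in first inversion.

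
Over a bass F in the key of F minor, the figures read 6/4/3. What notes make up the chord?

F, Ab, Bb, Db

A third above F in this key is Ab.
A fourth above F in this key is Bb.
A sixth above F in this key is Db.
Together with the bass F, this spells Bb minor seventh in second inversion.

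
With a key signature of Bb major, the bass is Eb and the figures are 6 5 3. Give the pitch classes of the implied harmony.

A third above Eb in this key is G.
A fifth above Eb in this key is Bb.
A sixth above Eb in this key is C.
Together with the bass Eb, this spells C minor seventh in first inversion.

Eb, G, Bb, C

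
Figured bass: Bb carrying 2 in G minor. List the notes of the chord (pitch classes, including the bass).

Bb, C, Eb, G

The written figures 2 are shorthand for 6/4/2: the 6/4 are implied.
A second above Bb in this key is C.
A fourth above Bb in this key is Eb.
A sixth above Bb in this key is G.
Together with the bass Bb, this spells C minor seventh in third inversion.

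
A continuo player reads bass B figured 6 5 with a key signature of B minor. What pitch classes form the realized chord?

The written figures 6 5 are shorthand for 6/5/3: the 3 is implied.
A third above B in this key is D.
A fifth above B in this key is F#.
A sixth above B in this key is G.
Together with the bass B, this spells G major seventh in first inversion.

B, D, F#, G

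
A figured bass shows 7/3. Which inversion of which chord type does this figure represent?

seventh chord, root position

7/3 is shorthand for 7/5/3.
Intervals of 7/5/3 above the bass form a seventh chord; the bass is the root, so this is root position.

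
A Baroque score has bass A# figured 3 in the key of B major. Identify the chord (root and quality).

The figures 3 indicate a triad in root position.
In root position the bass is the root, so the root is A#.
The chord tones are A#, C#, E, giving A# diminished.

A# diminished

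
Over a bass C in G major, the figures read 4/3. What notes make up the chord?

C, E, F#, A

The written figures 4/3 are shorthand for 6/4/3: the 6 is implied.
A third above C in this key is E.
A fourth above C in this key is F#.
A sixth above C in this key is A.
Together with the bass C, this spells F# half-diminished seventh in second inversion.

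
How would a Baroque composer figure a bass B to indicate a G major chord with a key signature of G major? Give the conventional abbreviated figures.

B is the third of G major, so the chord is in first inversion.
A triad in first inversion is figured 6/3, conventionally abbreviated 6.

6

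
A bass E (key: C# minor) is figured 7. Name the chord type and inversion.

seventh chord, root position

7 is shorthand for 7/5/3.
Intervals of 7/5/3 above the bass form a seventh chord; the bass is the root, so this is root position.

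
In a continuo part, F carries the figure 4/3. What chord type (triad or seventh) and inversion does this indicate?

seventh chord, second inversion

4/3 is shorthand for 6/4/3.
Intervals of 6/4/3 above the bass form a seventh chord; the bass is the fifth, so this is second inversion.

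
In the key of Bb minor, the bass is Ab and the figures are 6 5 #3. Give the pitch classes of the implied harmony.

A third above Ab in this key is C, raised to C# by the sharp.
A fifth above Ab in this key is Eb.
A sixth above Ab in this key is F.

Ab, C#, Eb, F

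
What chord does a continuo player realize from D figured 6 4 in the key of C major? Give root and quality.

The figures 6 4 indicate a triad in second inversion.
In second inversion the root lies a fourth above the bass: a fourth above D in C major is G.
The chord tones are D, G, B, giving G major.

G major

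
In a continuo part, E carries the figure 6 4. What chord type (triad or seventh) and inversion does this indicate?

triad, second inversion

Intervals of 6/4 above the bass form a triad; the bass is the fifth, so this is second inversion.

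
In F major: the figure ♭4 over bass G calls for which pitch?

Cb

Counting 3 letter steps above G lands on C; in F major, that letter is C.
The b4 figure lowers it a semitone, giving Cb.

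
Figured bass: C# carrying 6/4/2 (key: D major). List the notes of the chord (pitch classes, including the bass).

C#, D, F#, A

A second above C# in this key is D.
A fourth above C# in this key is F#.
A sixth above C# in this key is A.
Together with the bass C#, this spells D major seventh in third inversion.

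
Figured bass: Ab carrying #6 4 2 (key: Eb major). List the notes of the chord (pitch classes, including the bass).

A second above Ab in this key is Bb.
A fourth above Ab in this key is D.
A sixth above Ab in this key is F, raised to F# by the sharp.
Together with the bass Ab, this spells Bb augmented seventh in third inversion.

Ab, Bb, D, F#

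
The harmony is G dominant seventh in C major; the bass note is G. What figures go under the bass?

G is the root of G dominant seventh, so the chord is in root position.
A seventh chord in root position is figured 7/5/3, conventionally abbreviated 7.

7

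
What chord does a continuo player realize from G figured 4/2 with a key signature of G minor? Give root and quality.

The figures 4/2 indicate a seventh chord in third inversion.
In third inversion the root lies a second above the bass: a second above G in G minor is A.
The chord tones are G, A, C, Eb, giving A half-diminished seventh.

A half-diminished seventh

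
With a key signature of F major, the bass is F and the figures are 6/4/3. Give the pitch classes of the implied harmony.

F, A, Bb, D

A third above F in this key is A.
A fourth above F in this key is Bb.
A sixth above F in this key is D.
Together with the bass F, this spells Bb major seventh in second inversion.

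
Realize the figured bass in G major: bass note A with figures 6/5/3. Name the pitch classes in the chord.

A third above A in this key is C.
A fifth above A in this key is E.
A sixth above A in this key is F#.
Together with the bass A, this spells F# half-diminished seventh in first inversion.

A, C, E, F#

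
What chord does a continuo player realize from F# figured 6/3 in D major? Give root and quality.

The figures 6/3 indicate a triad in first inversion.
In first inversion the root lies a sixth above the bass: a sixth above F# in D major is D.
The chord tones are F#, A, D, giving D major.

D major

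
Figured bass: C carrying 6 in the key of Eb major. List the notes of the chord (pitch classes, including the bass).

The written figures 6 are shorthand for 6/3: the 3 is implied.
A third above C in this key is Eb.
A sixth above C in this key is Ab.
Together with the bass C, this spells Ab major in first inversion.

C, Eb, Ab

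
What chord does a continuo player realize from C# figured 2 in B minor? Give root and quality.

The figures 2 indicate a seventh chord in third inversion.
In third inversion the root lies a second above the bass: a second above C# in B minor is D.
The chord tones are C#, D, F#, A, giving D major seventh.

D major seventh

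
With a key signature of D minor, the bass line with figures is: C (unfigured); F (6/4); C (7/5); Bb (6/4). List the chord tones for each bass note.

C, E, G | F, Bb, D | C, E, G, Bb | Bb, E, G

C (5/3): C, E, G.
F (6/4): F, Bb, D.
C (7/5/3): C, E, G, Bb.
Bb (6/4): Bb, E, G.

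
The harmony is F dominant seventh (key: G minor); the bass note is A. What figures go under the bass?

6/5

A is the third of F dominant seventh, so the chord is in first inversion.
A seventh chord in first inversion is figured 6/5/3, conventionally abbreviated 6/5.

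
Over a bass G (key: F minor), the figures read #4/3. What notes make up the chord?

G, Bb, C#, Eb

The written figures #4/3 are shorthand for 6/4/3: the 6 is implied.
A third above G in this key is Bb.
A fourth above G in this key is C, raised to C# by the sharp.
A sixth above G in this key is Eb.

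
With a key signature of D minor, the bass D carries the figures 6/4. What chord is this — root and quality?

G minor

The figures 6/4 indicate a triad in second inversion.
In second inversion the root lies a fourth above the bass: a fourth above D in D minor is G.
The chord tones are D, G, Bb, giving G minor.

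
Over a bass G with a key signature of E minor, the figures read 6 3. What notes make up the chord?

G, B, E

A third above G in this key is B.
A sixth above G in this key is E.
Together with the bass G, this spells E minor in first inversion.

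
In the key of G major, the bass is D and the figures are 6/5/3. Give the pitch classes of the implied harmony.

A third above D in this key is F#.
A fifth above D in this key is A.
A sixth above D in this key is B.
Together with the bass D, this spells B minor seventh in first inversion.

D, F#, A, B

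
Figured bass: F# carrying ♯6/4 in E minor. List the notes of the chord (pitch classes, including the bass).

A fourth above F# in this key is B.
A sixth above F# in this key is D, raised to D# by the sharp.
Together with the bass F#, this spells B major in second inversion.

F#, B, D#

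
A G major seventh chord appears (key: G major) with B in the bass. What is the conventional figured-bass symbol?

B is the third of G major seventh, so the chord is in first inversion.
A seventh chord in first inversion is figured 6/5/3, conventionally abbreviated 6/5.

6/5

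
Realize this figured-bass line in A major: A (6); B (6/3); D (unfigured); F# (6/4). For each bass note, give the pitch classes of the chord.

A (6/3): A, C#, F#.
B (6/3): B, D, G#.
D (5/3): D, F#, A.
F# (6/4): F#, B, D.

A, C#, F# | B, D, G# | D, F#, A | F#, B, D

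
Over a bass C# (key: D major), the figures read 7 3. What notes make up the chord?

The written figures 7 3 are shorthand for 7/5/3: the 5 is implied.
A third above C# in this key is E.
A fifth above C# in this key is G.
A seventh above C# in this key is B.
Together with the bass C#, this spells C# half-diminished seventh in root position.

C#, E, G, B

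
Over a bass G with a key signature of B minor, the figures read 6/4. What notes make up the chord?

G, C#, E

A fourth above G in this key is C#.
A sixth above G in this key is E.
Together with the bass G, this spells C# diminished in second inversion.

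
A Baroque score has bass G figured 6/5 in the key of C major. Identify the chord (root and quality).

E minor seventh

The figures 6/5 indicate a seventh chord in first inversion.
In first inversion the root lies a sixth above the bass: a sixth above G in C major is E.
The chord tones are G, B, D, E, giving E minor seventh.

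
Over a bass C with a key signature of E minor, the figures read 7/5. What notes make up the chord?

The written figures 7/5 are shorthand for 7/5/3: the 3 is implied.
A third above C in this key is E.
A fifth above C in this key is G.
A seventh above C in this key is B.
Together with the bass C, this spells C major seventh in root position.

C, E, G, B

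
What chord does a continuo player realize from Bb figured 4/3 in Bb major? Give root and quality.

Eb major seventh

The figures 4/3 indicate a seventh chord in second inversion.
In second inversion the root lies a fourth above the bass: a fourth above Bb in Bb major is Eb.
The chord tones are Bb, D, Eb, G, giving Eb major seventh.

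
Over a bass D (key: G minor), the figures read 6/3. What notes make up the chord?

D, F, Bb

A third above D in this key is F.
A sixth above D in this key is Bb.
Together with the bass D, this spells Bb major in first inversion.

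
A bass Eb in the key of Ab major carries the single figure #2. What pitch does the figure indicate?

Counting 1 letter step above Eb lands on F; in Ab major, that letter is F.
The #2 figure raises it a semitone, giving F#.

F#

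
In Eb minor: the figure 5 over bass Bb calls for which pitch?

F

Counting 4 letter steps above Bb lands on F; in Eb minor, that letter is F.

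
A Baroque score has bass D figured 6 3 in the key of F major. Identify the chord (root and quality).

The figures 6 3 indicate a triad in first inversion.
In first inversion the root lies a sixth above the bass: a sixth above D in F major is Bb.
The chord tones are D, F, Bb, giving Bb major.

Bb major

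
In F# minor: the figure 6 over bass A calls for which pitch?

Counting 5 letter steps above A lands on F; in F# minor, that letter is F#.

F#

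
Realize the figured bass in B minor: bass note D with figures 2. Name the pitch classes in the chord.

The written figures 2 are shorthand for 6/4/2: the 6/4 are implied.
A second above D in this key is E.
A fourth above D in this key is G.
A sixth above D in this key is B.
Together with the bass D, this spells E minor seventh in third inversion.

D, E, G, B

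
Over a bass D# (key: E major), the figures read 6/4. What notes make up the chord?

A fourth above D# in this key is G#.
A sixth above D# in this key is B.
Together with the bass D#, this spells G# minor in second inversion.

D#, G#, B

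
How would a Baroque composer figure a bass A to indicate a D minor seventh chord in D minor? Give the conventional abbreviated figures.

A is the fifth of D minor seventh, so the chord is in second inversion.
A seventh chord in second inversion is figured 6/4/3, conventionally abbreviated 4/3.

4/3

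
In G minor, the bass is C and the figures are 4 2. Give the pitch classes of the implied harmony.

C, D, F, A

The written figures 4 2 are shorthand for 6/4/2: the 6 is implied.
A second above C in this key is D.
A fourth above C in this key is F.
A sixth above C in this key is A.
Together with the bass C, this spells D minor seventh in third inversion.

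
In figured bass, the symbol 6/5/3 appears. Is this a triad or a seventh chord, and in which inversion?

Intervals of 6/5/3 above the bass form a seventh chord; the bass is the third, so this is first inversion.

seventh chord, first inversion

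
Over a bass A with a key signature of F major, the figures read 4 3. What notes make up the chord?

The written figures 4 3 are shorthand for 6/4/3: the 6 is implied.
A third above A in this key is C.
A fourth above A in this key is D.
A sixth above A in this key is F.
Together with the bass A, this spells D minor seventh in second inversion.

A, C, D, F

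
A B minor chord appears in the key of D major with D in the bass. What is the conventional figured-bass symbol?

6

D is the third of B minor, so the chord is in first inversion.
A triad in first inversion is figured 6/3, conventionally abbreviated 6.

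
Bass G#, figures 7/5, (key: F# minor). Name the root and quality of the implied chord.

G# half-diminished seventh

The figures 7/5 indicate a seventh chord in root position.
In root position the bass is the root, so the root is G#.
The chord tones are G#, B, D, F#, giving G# half-diminished seventh.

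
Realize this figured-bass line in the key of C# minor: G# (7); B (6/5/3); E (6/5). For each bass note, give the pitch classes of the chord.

G#, B, D#, F# | B, D#, F#, G# | E, G#, B, C#

G# (7/5/3): G#, B, D#, F#.
B (6/5/3): B, D#, F#, G#.
E (6/5/3): E, G#, B, C#.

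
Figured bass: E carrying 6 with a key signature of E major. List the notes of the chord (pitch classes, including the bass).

E, G#, C#

The written figures 6 are shorthand for 6/3: the 3 is implied.
A third above E in this key is G#.
A sixth above E in this key is C#.
Together with the bass E, this spells C# minor in first inversion.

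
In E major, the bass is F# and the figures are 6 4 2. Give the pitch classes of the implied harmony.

A second above F# in this key is G#.
A fourth above F# in this key is B.
A sixth above F# in this key is D#.
Together with the bass F#, this spells G# minor seventh in third inversion.

F#, G#, B, D#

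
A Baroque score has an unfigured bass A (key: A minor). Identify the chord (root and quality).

A minor

An unfigured bass indicates a triad in root position.
In root position the bass is the root, so the root is A.
The chord tones are A, C, E, giving A minor.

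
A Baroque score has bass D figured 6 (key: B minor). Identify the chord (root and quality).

B minor

The figures 6 indicate a triad in first inversion.
In first inversion the root lies a sixth above the bass: a sixth above D in B minor is B.
The chord tones are D, F#, B, giving B minor.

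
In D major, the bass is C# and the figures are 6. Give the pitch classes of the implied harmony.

C#, E, A

The written figures 6 are shorthand for 6/3: the 3 is implied.
A third above C# in this key is E.
A sixth above C# in this key is A.
Together with the bass C#, this spells A major in first inversion.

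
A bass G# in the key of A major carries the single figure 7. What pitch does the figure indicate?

F#

Counting 6 letter steps above G# lands on F; in A major, that letter is F#.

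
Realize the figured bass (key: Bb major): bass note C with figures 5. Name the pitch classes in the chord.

The written figures 5 are shorthand for 5/3: the 3 is implied.
A third above C in this key is Eb.
A fifth above C in this key is G.
Together with the bass C, this spells C minor in root position.

C, Eb, G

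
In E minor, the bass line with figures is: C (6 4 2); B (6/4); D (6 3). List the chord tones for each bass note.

C (6/4/2): C, D, F#, A.
B (6/4): B, E, G.
D (6/3): D, F#, B.

C, D, F#, A | B, E, G | D, F#, B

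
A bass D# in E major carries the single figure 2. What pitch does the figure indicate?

E

Counting 1 letter step above D# lands on E; in E major, that letter is E.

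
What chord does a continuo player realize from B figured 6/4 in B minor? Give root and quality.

E minor

The figures 6/4 indicate a triad in second inversion.
In second inversion the root lies a fourth above the bass: a fourth above B in B minor is E.
The chord tones are B, E, G, giving E minor.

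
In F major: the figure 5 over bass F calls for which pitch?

C

Counting 4 letter steps above F lands on C; in F major, that letter is C.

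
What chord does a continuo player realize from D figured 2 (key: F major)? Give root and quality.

The figures 2 indicate a seventh chord in third inversion.
In third inversion the root lies a second above the bass: a second above D in F major is E.
The chord tones are D, E, G, Bb, giving E half-diminished seventh.

E half-diminished seventh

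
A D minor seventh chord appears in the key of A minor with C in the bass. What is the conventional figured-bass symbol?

4/2

C is the seventh of D minor seventh, so the chord is in third inversion.
A seventh chord in third inversion is figured 6/4/2, conventionally abbreviated 4/2.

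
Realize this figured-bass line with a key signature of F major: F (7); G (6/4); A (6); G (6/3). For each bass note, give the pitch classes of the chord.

F, A, C, E | G, C, E | A, C, F | G, Bb, E

F (7/5/3): F, A, C, E.
G (6/4): G, C, E.
A (6/3): A, C, F.
G (6/3): G, Bb, E.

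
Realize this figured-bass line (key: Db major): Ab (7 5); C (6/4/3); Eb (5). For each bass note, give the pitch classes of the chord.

Ab, C, Eb, Gb | C, Eb, F, Ab | Eb, Gb, Bb

Ab (7/5/3): Ab, C, Eb, Gb.
C (6/4/3): C, Eb, F, Ab.
Eb (5/3): Eb, Gb, Bb.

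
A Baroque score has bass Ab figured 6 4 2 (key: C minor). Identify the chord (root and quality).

The figures 6 4 2 indicate a seventh chord in third inversion.
In third inversion the root lies a second above the bass: a second above Ab in C minor is Bb.
The chord tones are Ab, Bb, D, F, giving Bb dominant seventh.

Bb dominant seventh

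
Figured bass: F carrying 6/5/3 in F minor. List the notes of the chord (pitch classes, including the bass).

F, Ab, C, Db

A third above F in this key is Ab.
A fifth above F in this key is C.
A sixth above F in this key is Db.
Together with the bass F, this spells Db major seventh in first inversion.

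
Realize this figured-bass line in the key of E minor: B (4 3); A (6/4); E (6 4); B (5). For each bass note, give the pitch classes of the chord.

B (6/4/3): B, D, E, G.
A (6/4): A, D, F#.
E (6/4): E, A, C.
B (5/3): B, D, F#.

B, D, E, G | A, D, F# | E, A, C | B, D, F#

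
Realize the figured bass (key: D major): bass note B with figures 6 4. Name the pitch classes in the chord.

B, E, G

A fourth above B in this key is E.
A sixth above B in this key is G.
Together with the bass B, this spells E minor in second inversion.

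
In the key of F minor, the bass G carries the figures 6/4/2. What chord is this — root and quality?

Ab major seventh

The figures 6/4/2 indicate a seventh chord in third inversion.
In third inversion the root lies a second above the bass: a second above G in F minor is Ab.
The chord tones are G, Ab, C, Eb, giving Ab major seventh.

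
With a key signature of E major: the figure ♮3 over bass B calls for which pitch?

Counting 2 letter steps above B lands on D; in E major, that letter is D#.
The ♮3 figure makes it natural, giving D.

D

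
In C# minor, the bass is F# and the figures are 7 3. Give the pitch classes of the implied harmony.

The written figures 7 3 are shorthand for 7/5/3: the 5 is implied.
A third above F# in this key is A.
A fifth above F# in this key is C#.
A seventh above F# in this key is E.
Together with the bass F#, this spells F# minor seventh in root position.

F#, A, C#, E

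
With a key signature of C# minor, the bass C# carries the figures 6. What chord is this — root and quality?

A major

The figures 6 indicate a triad in first inversion.
In first inversion the root lies a sixth above the bass: a sixth above C# in C# minor is A.
The chord tones are C#, E, A, giving A major.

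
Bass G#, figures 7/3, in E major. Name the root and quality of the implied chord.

The figures 7/3 indicate a seventh chord in root position.
In root position the bass is the root, so the root is G#.
The chord tones are G#, B, D#, F#, giving G# minor seventh.

G# minor seventh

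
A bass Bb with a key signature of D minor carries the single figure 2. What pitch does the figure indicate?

C

Counting 1 letter step above Bb lands on C; in D minor, that letter is C.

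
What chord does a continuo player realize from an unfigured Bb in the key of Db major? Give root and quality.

Bb minor

An unfigured bass indicates a triad in root position.
In root position the bass is the root, so the root is Bb.
The chord tones are Bb, Db, F, giving Bb minor.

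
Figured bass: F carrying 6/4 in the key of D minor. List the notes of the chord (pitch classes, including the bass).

F, Bb, D

A fourth above F in this key is Bb.
A sixth above F in this key is D.
Together with the bass F, this spells Bb major in second inversion.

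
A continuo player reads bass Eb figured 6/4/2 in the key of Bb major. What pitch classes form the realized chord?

Eb, F, A, C

A second above Eb in this key is F.
A fourth above Eb in this key is A.
A sixth above Eb in this key is C.
Together with the bass Eb, this spells F dominant seventh in third inversion.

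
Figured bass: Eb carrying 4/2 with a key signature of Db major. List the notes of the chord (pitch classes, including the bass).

The written figures 4/2 are shorthand for 6/4/2: the 6 is implied.
A second above Eb in this key is F.
A fourth above Eb in this key is Ab.
A sixth above Eb in this key is C.
Together with the bass Eb, this spells F minor seventh in third inversion.

Eb, F, Ab, C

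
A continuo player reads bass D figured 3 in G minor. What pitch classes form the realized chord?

D, F, A

The written figures 3 are shorthand for 5/3: the 5 is implied.
A third above D in this key is F.
A fifth above D in this key is A.
Together with the bass D, this spells D minor in root position.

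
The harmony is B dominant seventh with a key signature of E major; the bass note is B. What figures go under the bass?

B is the root of B dominant seventh, so the chord is in root position.
A seventh chord in root position is figured 7/5/3, conventionally abbreviated 7.

7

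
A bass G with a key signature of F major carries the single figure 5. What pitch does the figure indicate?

D

Counting 4 letter steps above G lands on D; in F major, that letter is D.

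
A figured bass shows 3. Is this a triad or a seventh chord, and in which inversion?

triad, root position

3 is shorthand for 5/3.
Intervals of 5/3 above the bass form a triad; the bass is the root, so this is root position.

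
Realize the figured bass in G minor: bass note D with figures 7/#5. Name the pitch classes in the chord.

D, F, A#, C

The written figures 7/#5 are shorthand for 7/5/3: the 3 is implied.
A third above D in this key is F.
A fifth above D in this key is A, raised to A# by the sharp.
A seventh above D in this key is C.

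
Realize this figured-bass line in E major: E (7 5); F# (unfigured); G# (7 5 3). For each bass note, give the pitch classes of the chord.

E (7/5/3): E, G#, B, D#.
F# (5/3): F#, A, C#.
G# (7/5/3): G#, B, D#, F#.

E, G#, B, D# | F#, A, C# | G#, B, D#, F#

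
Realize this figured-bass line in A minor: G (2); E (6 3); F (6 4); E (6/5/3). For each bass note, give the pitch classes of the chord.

G, A, C, E | E, G, C | F, B, D | E, G, B, C

G (6/4/2): G, A, C, E.
E (6/3): E, G, C.
F (6/4): F, B, D.
E (6/5/3): E, G, B, C.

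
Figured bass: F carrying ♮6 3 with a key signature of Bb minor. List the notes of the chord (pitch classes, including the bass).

F, Ab, D

A third above F in this key is Ab.
A sixth above F in this key is Db, made natural (D) by the ♮ figure.
Together with the bass F, this spells D diminished in first inversion.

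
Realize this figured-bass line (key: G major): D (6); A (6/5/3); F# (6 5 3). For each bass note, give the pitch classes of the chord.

D (6/3): D, F#, B.
A (6/5/3): A, C, E, F#.
F# (6/5/3): F#, A, C, D.

D, F#, B | A, C, E, F# | F#, A, C, D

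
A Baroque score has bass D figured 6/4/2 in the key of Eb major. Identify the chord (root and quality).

The figures 6/4/2 indicate a seventh chord in third inversion.
In third inversion the root lies a second above the bass: a second above D in Eb major is Eb.
The chord tones are D, Eb, G, Bb, giving Eb major seventh.

Eb major seventh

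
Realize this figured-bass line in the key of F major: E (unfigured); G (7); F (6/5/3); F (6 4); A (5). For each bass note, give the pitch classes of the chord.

E (5/3): E, G, Bb.
G (7/5/3): G, Bb, D, F.
F (6/5/3): F, A, C, D.
F (6/4): F, Bb, D.
A (5/3): A, C, E.

E, G, Bb | G, Bb, D, F | F, A, C, D | F, Bb, D | A, C, E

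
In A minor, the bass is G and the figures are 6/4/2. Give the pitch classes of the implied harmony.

G, A, C, E

A second above G in this key is A.
A fourth above G in this key is C.
A sixth above G in this key is E.
Together with the bass G, this spells A minor seventh in third inversion.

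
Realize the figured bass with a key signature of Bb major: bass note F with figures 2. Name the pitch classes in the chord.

F, G, Bb, D

The written figures 2 are shorthand for 6/4/2: the 6/4 are implied.
A second above F in this key is G.
A fourth above F in this key is Bb.
A sixth above F in this key is D.
Together with the bass F, this spells G minor seventh in third inversion.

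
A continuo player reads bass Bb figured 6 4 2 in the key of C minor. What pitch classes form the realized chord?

A second above Bb in this key is C.
A fourth above Bb in this key is Eb.
A sixth above Bb in this key is G.
Together with the bass Bb, this spells C minor seventh in third inversion.

Bb, C, Eb, G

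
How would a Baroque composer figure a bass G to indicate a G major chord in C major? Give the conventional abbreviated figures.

no figures

G is the root of G major, so the chord is in root position.
A triad in root position is figured 5/3, conventionally abbreviated (no figures — root-position triad).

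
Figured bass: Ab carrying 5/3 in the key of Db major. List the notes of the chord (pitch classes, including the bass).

Ab, C, Eb

A third above Ab in this key is C.
A fifth above Ab in this key is Eb.
Together with the bass Ab, this spells Ab major in root position.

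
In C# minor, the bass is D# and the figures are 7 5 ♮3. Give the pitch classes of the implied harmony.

A third above D# in this key is F#, made natural (F) by the ♮ figure.
A fifth above D# in this key is A.
A seventh above D# in this key is C#.

D#, F, A, C#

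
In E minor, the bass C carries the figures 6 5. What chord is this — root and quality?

The figures 6 5 indicate a seventh chord in first inversion.
In first inversion the root lies a sixth above the bass: a sixth above C in E minor is A.
The chord tones are C, E, G, A, giving A minor seventh.

A minor seventh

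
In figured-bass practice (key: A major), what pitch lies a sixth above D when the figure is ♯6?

Counting 5 letter steps above D lands on B; in A major, that letter is B.
The #6 figure raises it a semitone, giving B#.

B#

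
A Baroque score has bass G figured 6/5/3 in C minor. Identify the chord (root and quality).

Eb major seventh

The figures 6/5/3 indicate a seventh chord in first inversion.
In first inversion the root lies a sixth above the bass: a sixth above G in C minor is Eb.
The chord tones are G, Bb, D, Eb, giving Eb major seventh.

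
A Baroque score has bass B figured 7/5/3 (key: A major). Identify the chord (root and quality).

B minor seventh

The figures 7/5/3 indicate a seventh chord in root position.
In root position the bass is the root, so the root is B.
The chord tones are B, D, F#, A, giving B minor seventh.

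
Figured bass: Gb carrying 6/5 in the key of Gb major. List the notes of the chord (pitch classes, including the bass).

Gb, Bb, Db, Eb

The written figures 6/5 are shorthand for 6/5/3: the 3 is implied.
A third above Gb in this key is Bb.
A fifth above Gb in this key is Db.
A sixth above Gb in this key is Eb.
Together with the bass Gb, this spells Eb minor seventh in first inversion.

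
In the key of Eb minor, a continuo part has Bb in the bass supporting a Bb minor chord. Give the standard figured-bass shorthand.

Bb is the root of Bb minor, so the chord is in root position.
A triad in root position is figured 5/3, conventionally abbreviated (no figures — root-position triad).

no figures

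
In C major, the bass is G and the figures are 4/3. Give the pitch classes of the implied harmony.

G, B, C, E

The written figures 4/3 are shorthand for 6/4/3: the 6 is implied.
A third above G in this key is B.
A fourth above G in this key is C.
A sixth above G in this key is E.
Together with the bass G, this spells C major seventh in second inversion.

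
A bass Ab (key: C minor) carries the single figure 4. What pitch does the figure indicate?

Counting 3 letter steps above Ab lands on D; in C minor, that letter is D.

D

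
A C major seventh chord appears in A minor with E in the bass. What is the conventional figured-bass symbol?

6/5

E is the third of C major seventh, so the chord is in first inversion.
A seventh chord in first inversion is figured 6/5/3, conventionally abbreviated 6/5.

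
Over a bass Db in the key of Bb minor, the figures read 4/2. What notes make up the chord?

Db, Eb, Gb, Bb

The written figures 4/2 are shorthand for 6/4/2: the 6 is implied.
A second above Db in this key is Eb.
A fourth above Db in this key is Gb.
A sixth above Db in this key is Bb.
Together with the bass Db, this spells Eb minor seventh in third inversion.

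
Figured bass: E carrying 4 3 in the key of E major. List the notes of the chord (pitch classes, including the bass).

The written figures 4 3 are shorthand for 6/4/3: the 6 is implied.
A third above E in this key is G#.
A fourth above E in this key is A.
A sixth above E in this key is C#.
Together with the bass E, this spells A major seventh in second inversion.

E, G#, A, C#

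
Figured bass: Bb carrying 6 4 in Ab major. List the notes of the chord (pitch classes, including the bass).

Bb, Eb, G

A fourth above Bb in this key is Eb.
A sixth above Bb in this key is G.
Together with the bass Bb, this spells Eb major in second inversion.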